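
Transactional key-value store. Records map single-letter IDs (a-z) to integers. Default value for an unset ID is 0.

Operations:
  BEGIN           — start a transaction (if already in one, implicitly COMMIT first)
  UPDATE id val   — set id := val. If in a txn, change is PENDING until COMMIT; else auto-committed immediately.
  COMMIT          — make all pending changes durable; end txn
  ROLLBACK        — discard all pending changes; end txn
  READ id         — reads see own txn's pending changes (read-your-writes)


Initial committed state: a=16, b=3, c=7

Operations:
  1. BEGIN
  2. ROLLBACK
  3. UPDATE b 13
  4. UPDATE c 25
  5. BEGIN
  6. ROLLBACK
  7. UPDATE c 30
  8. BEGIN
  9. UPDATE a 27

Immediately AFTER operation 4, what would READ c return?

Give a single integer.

Initial committed: {a=16, b=3, c=7}
Op 1: BEGIN: in_txn=True, pending={}
Op 2: ROLLBACK: discarded pending []; in_txn=False
Op 3: UPDATE b=13 (auto-commit; committed b=13)
Op 4: UPDATE c=25 (auto-commit; committed c=25)
After op 4: visible(c) = 25 (pending={}, committed={a=16, b=13, c=25})

Answer: 25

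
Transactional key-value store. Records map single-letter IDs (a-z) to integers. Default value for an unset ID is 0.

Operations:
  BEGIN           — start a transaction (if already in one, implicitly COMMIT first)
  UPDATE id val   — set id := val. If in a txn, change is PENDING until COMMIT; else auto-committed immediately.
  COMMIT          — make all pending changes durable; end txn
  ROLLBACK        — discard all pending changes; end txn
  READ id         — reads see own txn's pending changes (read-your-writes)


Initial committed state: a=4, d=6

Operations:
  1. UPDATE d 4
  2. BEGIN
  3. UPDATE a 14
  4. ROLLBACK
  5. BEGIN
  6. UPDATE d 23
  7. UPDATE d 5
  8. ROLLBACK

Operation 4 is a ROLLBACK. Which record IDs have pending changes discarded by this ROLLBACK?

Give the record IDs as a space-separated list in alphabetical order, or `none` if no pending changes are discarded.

Answer: a

Derivation:
Initial committed: {a=4, d=6}
Op 1: UPDATE d=4 (auto-commit; committed d=4)
Op 2: BEGIN: in_txn=True, pending={}
Op 3: UPDATE a=14 (pending; pending now {a=14})
Op 4: ROLLBACK: discarded pending ['a']; in_txn=False
Op 5: BEGIN: in_txn=True, pending={}
Op 6: UPDATE d=23 (pending; pending now {d=23})
Op 7: UPDATE d=5 (pending; pending now {d=5})
Op 8: ROLLBACK: discarded pending ['d']; in_txn=False
ROLLBACK at op 4 discards: ['a']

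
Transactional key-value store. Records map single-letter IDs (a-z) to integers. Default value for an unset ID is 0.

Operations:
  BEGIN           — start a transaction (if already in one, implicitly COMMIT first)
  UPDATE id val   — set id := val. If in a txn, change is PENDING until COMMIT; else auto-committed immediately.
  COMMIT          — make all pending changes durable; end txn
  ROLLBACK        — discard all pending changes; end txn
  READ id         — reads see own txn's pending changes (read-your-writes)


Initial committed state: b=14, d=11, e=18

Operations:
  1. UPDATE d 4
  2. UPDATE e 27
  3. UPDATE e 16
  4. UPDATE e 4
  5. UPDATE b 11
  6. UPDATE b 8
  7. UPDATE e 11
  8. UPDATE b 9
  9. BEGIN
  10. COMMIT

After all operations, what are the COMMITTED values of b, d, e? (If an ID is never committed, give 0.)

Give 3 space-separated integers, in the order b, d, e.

Answer: 9 4 11

Derivation:
Initial committed: {b=14, d=11, e=18}
Op 1: UPDATE d=4 (auto-commit; committed d=4)
Op 2: UPDATE e=27 (auto-commit; committed e=27)
Op 3: UPDATE e=16 (auto-commit; committed e=16)
Op 4: UPDATE e=4 (auto-commit; committed e=4)
Op 5: UPDATE b=11 (auto-commit; committed b=11)
Op 6: UPDATE b=8 (auto-commit; committed b=8)
Op 7: UPDATE e=11 (auto-commit; committed e=11)
Op 8: UPDATE b=9 (auto-commit; committed b=9)
Op 9: BEGIN: in_txn=True, pending={}
Op 10: COMMIT: merged [] into committed; committed now {b=9, d=4, e=11}
Final committed: {b=9, d=4, e=11}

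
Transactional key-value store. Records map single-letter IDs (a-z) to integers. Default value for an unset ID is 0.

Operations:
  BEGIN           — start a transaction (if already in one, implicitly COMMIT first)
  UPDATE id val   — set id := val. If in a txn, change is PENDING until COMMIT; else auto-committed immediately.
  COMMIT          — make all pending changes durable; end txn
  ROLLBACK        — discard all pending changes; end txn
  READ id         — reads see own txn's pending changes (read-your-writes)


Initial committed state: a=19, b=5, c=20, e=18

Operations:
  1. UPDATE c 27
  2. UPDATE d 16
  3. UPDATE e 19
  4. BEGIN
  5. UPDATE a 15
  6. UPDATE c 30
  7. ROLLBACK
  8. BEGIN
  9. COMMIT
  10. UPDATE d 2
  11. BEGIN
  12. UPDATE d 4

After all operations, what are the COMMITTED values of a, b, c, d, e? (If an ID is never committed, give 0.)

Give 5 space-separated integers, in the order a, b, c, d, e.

Answer: 19 5 27 2 19

Derivation:
Initial committed: {a=19, b=5, c=20, e=18}
Op 1: UPDATE c=27 (auto-commit; committed c=27)
Op 2: UPDATE d=16 (auto-commit; committed d=16)
Op 3: UPDATE e=19 (auto-commit; committed e=19)
Op 4: BEGIN: in_txn=True, pending={}
Op 5: UPDATE a=15 (pending; pending now {a=15})
Op 6: UPDATE c=30 (pending; pending now {a=15, c=30})
Op 7: ROLLBACK: discarded pending ['a', 'c']; in_txn=False
Op 8: BEGIN: in_txn=True, pending={}
Op 9: COMMIT: merged [] into committed; committed now {a=19, b=5, c=27, d=16, e=19}
Op 10: UPDATE d=2 (auto-commit; committed d=2)
Op 11: BEGIN: in_txn=True, pending={}
Op 12: UPDATE d=4 (pending; pending now {d=4})
Final committed: {a=19, b=5, c=27, d=2, e=19}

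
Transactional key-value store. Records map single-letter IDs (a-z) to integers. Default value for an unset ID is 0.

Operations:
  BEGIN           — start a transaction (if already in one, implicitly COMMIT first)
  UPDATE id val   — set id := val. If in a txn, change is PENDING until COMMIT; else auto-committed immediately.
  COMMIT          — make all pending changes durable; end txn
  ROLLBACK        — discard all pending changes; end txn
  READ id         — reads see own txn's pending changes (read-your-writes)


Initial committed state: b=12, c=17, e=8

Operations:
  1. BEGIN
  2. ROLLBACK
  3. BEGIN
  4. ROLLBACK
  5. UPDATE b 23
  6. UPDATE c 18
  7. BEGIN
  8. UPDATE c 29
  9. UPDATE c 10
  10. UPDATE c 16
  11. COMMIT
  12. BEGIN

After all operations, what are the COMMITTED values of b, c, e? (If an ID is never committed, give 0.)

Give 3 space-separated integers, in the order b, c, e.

Initial committed: {b=12, c=17, e=8}
Op 1: BEGIN: in_txn=True, pending={}
Op 2: ROLLBACK: discarded pending []; in_txn=False
Op 3: BEGIN: in_txn=True, pending={}
Op 4: ROLLBACK: discarded pending []; in_txn=False
Op 5: UPDATE b=23 (auto-commit; committed b=23)
Op 6: UPDATE c=18 (auto-commit; committed c=18)
Op 7: BEGIN: in_txn=True, pending={}
Op 8: UPDATE c=29 (pending; pending now {c=29})
Op 9: UPDATE c=10 (pending; pending now {c=10})
Op 10: UPDATE c=16 (pending; pending now {c=16})
Op 11: COMMIT: merged ['c'] into committed; committed now {b=23, c=16, e=8}
Op 12: BEGIN: in_txn=True, pending={}
Final committed: {b=23, c=16, e=8}

Answer: 23 16 8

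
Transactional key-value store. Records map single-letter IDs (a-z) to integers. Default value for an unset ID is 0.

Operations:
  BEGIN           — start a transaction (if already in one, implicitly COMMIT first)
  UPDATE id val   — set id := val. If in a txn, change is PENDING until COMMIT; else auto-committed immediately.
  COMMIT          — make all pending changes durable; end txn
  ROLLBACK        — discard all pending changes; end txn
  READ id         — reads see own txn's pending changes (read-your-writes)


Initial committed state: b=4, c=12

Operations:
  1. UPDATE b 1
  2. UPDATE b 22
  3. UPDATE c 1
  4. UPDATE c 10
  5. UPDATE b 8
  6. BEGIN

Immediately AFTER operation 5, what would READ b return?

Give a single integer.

Answer: 8

Derivation:
Initial committed: {b=4, c=12}
Op 1: UPDATE b=1 (auto-commit; committed b=1)
Op 2: UPDATE b=22 (auto-commit; committed b=22)
Op 3: UPDATE c=1 (auto-commit; committed c=1)
Op 4: UPDATE c=10 (auto-commit; committed c=10)
Op 5: UPDATE b=8 (auto-commit; committed b=8)
After op 5: visible(b) = 8 (pending={}, committed={b=8, c=10})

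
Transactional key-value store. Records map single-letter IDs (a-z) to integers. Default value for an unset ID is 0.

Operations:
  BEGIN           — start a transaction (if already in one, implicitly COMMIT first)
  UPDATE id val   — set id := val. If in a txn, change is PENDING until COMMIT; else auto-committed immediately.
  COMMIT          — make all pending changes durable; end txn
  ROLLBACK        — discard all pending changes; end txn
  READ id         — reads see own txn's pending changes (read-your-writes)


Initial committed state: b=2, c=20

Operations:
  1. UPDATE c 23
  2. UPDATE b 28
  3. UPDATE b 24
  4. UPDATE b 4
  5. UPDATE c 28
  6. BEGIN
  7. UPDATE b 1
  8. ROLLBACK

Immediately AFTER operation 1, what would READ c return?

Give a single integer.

Answer: 23

Derivation:
Initial committed: {b=2, c=20}
Op 1: UPDATE c=23 (auto-commit; committed c=23)
After op 1: visible(c) = 23 (pending={}, committed={b=2, c=23})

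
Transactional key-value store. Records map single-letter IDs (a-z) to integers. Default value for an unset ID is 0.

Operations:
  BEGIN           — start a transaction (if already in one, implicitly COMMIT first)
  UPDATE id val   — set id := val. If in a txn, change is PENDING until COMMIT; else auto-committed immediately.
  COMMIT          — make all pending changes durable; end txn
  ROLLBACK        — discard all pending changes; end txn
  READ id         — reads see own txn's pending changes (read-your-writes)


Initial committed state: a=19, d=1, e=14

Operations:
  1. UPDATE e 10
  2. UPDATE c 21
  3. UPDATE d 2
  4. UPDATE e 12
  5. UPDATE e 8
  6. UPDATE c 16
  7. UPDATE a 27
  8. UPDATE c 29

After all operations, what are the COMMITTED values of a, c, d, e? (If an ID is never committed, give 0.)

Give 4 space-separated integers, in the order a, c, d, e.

Answer: 27 29 2 8

Derivation:
Initial committed: {a=19, d=1, e=14}
Op 1: UPDATE e=10 (auto-commit; committed e=10)
Op 2: UPDATE c=21 (auto-commit; committed c=21)
Op 3: UPDATE d=2 (auto-commit; committed d=2)
Op 4: UPDATE e=12 (auto-commit; committed e=12)
Op 5: UPDATE e=8 (auto-commit; committed e=8)
Op 6: UPDATE c=16 (auto-commit; committed c=16)
Op 7: UPDATE a=27 (auto-commit; committed a=27)
Op 8: UPDATE c=29 (auto-commit; committed c=29)
Final committed: {a=27, c=29, d=2, e=8}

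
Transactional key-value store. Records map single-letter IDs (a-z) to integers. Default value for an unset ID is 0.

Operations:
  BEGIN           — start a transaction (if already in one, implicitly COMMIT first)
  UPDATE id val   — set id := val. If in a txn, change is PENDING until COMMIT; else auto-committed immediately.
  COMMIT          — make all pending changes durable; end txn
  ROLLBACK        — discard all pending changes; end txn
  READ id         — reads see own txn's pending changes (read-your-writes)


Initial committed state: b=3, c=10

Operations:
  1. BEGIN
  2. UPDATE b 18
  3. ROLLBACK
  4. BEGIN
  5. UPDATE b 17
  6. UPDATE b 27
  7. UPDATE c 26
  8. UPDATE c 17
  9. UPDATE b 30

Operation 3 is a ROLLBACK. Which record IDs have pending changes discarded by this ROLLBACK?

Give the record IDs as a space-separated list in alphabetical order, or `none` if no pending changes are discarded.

Answer: b

Derivation:
Initial committed: {b=3, c=10}
Op 1: BEGIN: in_txn=True, pending={}
Op 2: UPDATE b=18 (pending; pending now {b=18})
Op 3: ROLLBACK: discarded pending ['b']; in_txn=False
Op 4: BEGIN: in_txn=True, pending={}
Op 5: UPDATE b=17 (pending; pending now {b=17})
Op 6: UPDATE b=27 (pending; pending now {b=27})
Op 7: UPDATE c=26 (pending; pending now {b=27, c=26})
Op 8: UPDATE c=17 (pending; pending now {b=27, c=17})
Op 9: UPDATE b=30 (pending; pending now {b=30, c=17})
ROLLBACK at op 3 discards: ['b']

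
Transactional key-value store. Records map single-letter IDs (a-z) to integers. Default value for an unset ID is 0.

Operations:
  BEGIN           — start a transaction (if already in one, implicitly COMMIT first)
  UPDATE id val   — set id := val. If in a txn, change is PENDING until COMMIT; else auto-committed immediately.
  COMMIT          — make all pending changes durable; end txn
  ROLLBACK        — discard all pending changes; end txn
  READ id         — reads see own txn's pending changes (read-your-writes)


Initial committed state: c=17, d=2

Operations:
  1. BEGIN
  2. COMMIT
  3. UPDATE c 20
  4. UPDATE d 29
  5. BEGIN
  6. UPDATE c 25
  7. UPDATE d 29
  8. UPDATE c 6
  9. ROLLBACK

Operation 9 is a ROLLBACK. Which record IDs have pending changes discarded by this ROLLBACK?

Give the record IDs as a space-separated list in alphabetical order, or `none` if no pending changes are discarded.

Answer: c d

Derivation:
Initial committed: {c=17, d=2}
Op 1: BEGIN: in_txn=True, pending={}
Op 2: COMMIT: merged [] into committed; committed now {c=17, d=2}
Op 3: UPDATE c=20 (auto-commit; committed c=20)
Op 4: UPDATE d=29 (auto-commit; committed d=29)
Op 5: BEGIN: in_txn=True, pending={}
Op 6: UPDATE c=25 (pending; pending now {c=25})
Op 7: UPDATE d=29 (pending; pending now {c=25, d=29})
Op 8: UPDATE c=6 (pending; pending now {c=6, d=29})
Op 9: ROLLBACK: discarded pending ['c', 'd']; in_txn=False
ROLLBACK at op 9 discards: ['c', 'd']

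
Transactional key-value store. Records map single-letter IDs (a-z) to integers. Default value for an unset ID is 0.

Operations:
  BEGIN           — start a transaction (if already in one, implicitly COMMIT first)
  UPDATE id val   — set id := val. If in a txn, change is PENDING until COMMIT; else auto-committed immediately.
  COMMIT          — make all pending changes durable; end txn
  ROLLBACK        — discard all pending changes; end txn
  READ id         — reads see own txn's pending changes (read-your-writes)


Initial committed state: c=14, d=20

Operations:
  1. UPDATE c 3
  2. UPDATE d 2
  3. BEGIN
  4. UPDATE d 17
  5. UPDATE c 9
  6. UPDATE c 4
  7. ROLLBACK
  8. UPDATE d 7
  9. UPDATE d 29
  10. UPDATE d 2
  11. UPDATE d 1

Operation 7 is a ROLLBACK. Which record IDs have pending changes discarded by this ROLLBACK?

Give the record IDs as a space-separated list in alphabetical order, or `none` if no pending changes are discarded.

Answer: c d

Derivation:
Initial committed: {c=14, d=20}
Op 1: UPDATE c=3 (auto-commit; committed c=3)
Op 2: UPDATE d=2 (auto-commit; committed d=2)
Op 3: BEGIN: in_txn=True, pending={}
Op 4: UPDATE d=17 (pending; pending now {d=17})
Op 5: UPDATE c=9 (pending; pending now {c=9, d=17})
Op 6: UPDATE c=4 (pending; pending now {c=4, d=17})
Op 7: ROLLBACK: discarded pending ['c', 'd']; in_txn=False
Op 8: UPDATE d=7 (auto-commit; committed d=7)
Op 9: UPDATE d=29 (auto-commit; committed d=29)
Op 10: UPDATE d=2 (auto-commit; committed d=2)
Op 11: UPDATE d=1 (auto-commit; committed d=1)
ROLLBACK at op 7 discards: ['c', 'd']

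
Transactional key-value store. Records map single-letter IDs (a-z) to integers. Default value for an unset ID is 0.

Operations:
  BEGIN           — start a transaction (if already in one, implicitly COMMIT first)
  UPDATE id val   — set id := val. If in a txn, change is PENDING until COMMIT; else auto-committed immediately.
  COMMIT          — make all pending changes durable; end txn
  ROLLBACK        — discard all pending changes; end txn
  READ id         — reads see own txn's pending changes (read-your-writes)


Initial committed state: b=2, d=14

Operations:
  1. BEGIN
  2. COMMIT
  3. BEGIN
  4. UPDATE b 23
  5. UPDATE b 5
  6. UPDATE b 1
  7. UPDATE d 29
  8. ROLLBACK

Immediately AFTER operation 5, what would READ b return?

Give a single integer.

Answer: 5

Derivation:
Initial committed: {b=2, d=14}
Op 1: BEGIN: in_txn=True, pending={}
Op 2: COMMIT: merged [] into committed; committed now {b=2, d=14}
Op 3: BEGIN: in_txn=True, pending={}
Op 4: UPDATE b=23 (pending; pending now {b=23})
Op 5: UPDATE b=5 (pending; pending now {b=5})
After op 5: visible(b) = 5 (pending={b=5}, committed={b=2, d=14})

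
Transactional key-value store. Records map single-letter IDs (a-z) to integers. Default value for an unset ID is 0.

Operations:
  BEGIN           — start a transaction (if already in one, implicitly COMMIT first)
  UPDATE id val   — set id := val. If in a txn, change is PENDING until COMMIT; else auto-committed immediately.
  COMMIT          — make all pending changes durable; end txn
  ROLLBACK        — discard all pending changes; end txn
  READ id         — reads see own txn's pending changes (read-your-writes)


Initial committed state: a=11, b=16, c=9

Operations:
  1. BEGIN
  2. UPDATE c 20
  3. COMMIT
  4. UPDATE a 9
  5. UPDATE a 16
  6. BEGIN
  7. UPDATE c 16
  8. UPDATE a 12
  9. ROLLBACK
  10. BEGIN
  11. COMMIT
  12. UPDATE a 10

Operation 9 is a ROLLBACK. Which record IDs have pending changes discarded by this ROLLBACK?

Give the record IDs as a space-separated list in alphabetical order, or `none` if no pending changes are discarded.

Answer: a c

Derivation:
Initial committed: {a=11, b=16, c=9}
Op 1: BEGIN: in_txn=True, pending={}
Op 2: UPDATE c=20 (pending; pending now {c=20})
Op 3: COMMIT: merged ['c'] into committed; committed now {a=11, b=16, c=20}
Op 4: UPDATE a=9 (auto-commit; committed a=9)
Op 5: UPDATE a=16 (auto-commit; committed a=16)
Op 6: BEGIN: in_txn=True, pending={}
Op 7: UPDATE c=16 (pending; pending now {c=16})
Op 8: UPDATE a=12 (pending; pending now {a=12, c=16})
Op 9: ROLLBACK: discarded pending ['a', 'c']; in_txn=False
Op 10: BEGIN: in_txn=True, pending={}
Op 11: COMMIT: merged [] into committed; committed now {a=16, b=16, c=20}
Op 12: UPDATE a=10 (auto-commit; committed a=10)
ROLLBACK at op 9 discards: ['a', 'c']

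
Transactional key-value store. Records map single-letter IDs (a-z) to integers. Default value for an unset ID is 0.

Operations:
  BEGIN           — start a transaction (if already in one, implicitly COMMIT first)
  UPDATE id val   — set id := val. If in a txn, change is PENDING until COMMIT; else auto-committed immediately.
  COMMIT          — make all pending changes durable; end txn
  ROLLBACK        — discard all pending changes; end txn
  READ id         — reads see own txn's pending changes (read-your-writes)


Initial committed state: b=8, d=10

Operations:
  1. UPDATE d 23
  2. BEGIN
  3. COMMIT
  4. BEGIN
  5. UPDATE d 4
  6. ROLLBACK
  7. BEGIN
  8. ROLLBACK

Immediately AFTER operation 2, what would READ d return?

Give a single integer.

Initial committed: {b=8, d=10}
Op 1: UPDATE d=23 (auto-commit; committed d=23)
Op 2: BEGIN: in_txn=True, pending={}
After op 2: visible(d) = 23 (pending={}, committed={b=8, d=23})

Answer: 23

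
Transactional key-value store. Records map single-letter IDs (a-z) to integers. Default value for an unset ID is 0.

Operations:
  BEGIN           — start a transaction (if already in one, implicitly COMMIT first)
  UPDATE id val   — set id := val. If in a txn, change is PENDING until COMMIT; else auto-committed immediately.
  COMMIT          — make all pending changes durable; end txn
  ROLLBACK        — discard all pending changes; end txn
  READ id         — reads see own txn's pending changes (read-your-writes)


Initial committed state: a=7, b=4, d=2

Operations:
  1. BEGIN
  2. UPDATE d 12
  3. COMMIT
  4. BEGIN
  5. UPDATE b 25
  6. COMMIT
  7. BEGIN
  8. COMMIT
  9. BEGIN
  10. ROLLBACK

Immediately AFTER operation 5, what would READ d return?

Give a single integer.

Initial committed: {a=7, b=4, d=2}
Op 1: BEGIN: in_txn=True, pending={}
Op 2: UPDATE d=12 (pending; pending now {d=12})
Op 3: COMMIT: merged ['d'] into committed; committed now {a=7, b=4, d=12}
Op 4: BEGIN: in_txn=True, pending={}
Op 5: UPDATE b=25 (pending; pending now {b=25})
After op 5: visible(d) = 12 (pending={b=25}, committed={a=7, b=4, d=12})

Answer: 12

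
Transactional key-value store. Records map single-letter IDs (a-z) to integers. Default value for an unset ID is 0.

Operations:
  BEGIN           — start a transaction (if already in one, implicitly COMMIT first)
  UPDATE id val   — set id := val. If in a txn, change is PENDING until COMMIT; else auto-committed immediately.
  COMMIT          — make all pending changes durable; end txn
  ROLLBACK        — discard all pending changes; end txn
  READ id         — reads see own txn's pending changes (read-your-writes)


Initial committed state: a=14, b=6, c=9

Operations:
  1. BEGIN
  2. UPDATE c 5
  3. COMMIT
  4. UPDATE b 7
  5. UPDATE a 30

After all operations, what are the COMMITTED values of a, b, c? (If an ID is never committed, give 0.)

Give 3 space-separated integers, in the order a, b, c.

Answer: 30 7 5

Derivation:
Initial committed: {a=14, b=6, c=9}
Op 1: BEGIN: in_txn=True, pending={}
Op 2: UPDATE c=5 (pending; pending now {c=5})
Op 3: COMMIT: merged ['c'] into committed; committed now {a=14, b=6, c=5}
Op 4: UPDATE b=7 (auto-commit; committed b=7)
Op 5: UPDATE a=30 (auto-commit; committed a=30)
Final committed: {a=30, b=7, c=5}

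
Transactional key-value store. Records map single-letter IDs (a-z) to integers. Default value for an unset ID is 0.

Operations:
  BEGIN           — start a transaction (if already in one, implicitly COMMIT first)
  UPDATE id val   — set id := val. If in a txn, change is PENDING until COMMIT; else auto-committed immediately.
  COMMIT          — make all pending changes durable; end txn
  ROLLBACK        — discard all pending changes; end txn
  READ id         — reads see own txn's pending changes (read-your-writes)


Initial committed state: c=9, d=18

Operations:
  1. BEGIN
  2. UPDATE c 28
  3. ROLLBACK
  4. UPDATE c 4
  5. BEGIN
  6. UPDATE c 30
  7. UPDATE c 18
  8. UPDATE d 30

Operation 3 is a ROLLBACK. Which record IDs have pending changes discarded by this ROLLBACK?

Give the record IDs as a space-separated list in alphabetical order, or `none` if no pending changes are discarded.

Answer: c

Derivation:
Initial committed: {c=9, d=18}
Op 1: BEGIN: in_txn=True, pending={}
Op 2: UPDATE c=28 (pending; pending now {c=28})
Op 3: ROLLBACK: discarded pending ['c']; in_txn=False
Op 4: UPDATE c=4 (auto-commit; committed c=4)
Op 5: BEGIN: in_txn=True, pending={}
Op 6: UPDATE c=30 (pending; pending now {c=30})
Op 7: UPDATE c=18 (pending; pending now {c=18})
Op 8: UPDATE d=30 (pending; pending now {c=18, d=30})
ROLLBACK at op 3 discards: ['c']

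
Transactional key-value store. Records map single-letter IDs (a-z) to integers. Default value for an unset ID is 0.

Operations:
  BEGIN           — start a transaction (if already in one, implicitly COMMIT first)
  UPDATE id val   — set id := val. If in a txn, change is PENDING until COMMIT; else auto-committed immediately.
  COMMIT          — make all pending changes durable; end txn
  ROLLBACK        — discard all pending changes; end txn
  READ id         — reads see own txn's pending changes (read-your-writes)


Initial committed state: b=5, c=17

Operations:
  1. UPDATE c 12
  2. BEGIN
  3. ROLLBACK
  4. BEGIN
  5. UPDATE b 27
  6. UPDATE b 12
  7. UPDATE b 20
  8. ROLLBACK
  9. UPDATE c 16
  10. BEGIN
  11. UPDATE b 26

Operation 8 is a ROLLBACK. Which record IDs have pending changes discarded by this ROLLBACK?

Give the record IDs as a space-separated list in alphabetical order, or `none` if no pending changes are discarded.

Answer: b

Derivation:
Initial committed: {b=5, c=17}
Op 1: UPDATE c=12 (auto-commit; committed c=12)
Op 2: BEGIN: in_txn=True, pending={}
Op 3: ROLLBACK: discarded pending []; in_txn=False
Op 4: BEGIN: in_txn=True, pending={}
Op 5: UPDATE b=27 (pending; pending now {b=27})
Op 6: UPDATE b=12 (pending; pending now {b=12})
Op 7: UPDATE b=20 (pending; pending now {b=20})
Op 8: ROLLBACK: discarded pending ['b']; in_txn=False
Op 9: UPDATE c=16 (auto-commit; committed c=16)
Op 10: BEGIN: in_txn=True, pending={}
Op 11: UPDATE b=26 (pending; pending now {b=26})
ROLLBACK at op 8 discards: ['b']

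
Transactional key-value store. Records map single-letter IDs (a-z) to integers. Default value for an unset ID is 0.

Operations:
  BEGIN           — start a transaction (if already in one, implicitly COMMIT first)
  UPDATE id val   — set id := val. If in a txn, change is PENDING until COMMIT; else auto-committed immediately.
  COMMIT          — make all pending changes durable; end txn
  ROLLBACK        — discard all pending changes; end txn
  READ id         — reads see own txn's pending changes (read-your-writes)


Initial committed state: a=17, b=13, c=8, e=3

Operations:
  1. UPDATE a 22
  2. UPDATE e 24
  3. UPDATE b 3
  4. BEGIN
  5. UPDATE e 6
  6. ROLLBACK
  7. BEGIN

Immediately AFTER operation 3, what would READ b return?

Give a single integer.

Initial committed: {a=17, b=13, c=8, e=3}
Op 1: UPDATE a=22 (auto-commit; committed a=22)
Op 2: UPDATE e=24 (auto-commit; committed e=24)
Op 3: UPDATE b=3 (auto-commit; committed b=3)
After op 3: visible(b) = 3 (pending={}, committed={a=22, b=3, c=8, e=24})

Answer: 3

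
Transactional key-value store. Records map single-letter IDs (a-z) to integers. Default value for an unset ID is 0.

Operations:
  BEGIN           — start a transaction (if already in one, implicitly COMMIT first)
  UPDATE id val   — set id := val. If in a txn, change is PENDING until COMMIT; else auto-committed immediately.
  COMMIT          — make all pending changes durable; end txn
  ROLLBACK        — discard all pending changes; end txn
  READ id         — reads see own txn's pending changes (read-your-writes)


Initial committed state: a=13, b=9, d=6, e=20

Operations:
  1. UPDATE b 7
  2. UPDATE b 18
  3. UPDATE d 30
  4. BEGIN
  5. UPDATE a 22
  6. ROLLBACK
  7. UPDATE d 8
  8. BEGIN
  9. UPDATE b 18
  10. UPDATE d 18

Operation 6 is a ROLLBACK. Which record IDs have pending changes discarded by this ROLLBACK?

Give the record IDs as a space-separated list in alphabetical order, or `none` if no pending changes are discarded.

Initial committed: {a=13, b=9, d=6, e=20}
Op 1: UPDATE b=7 (auto-commit; committed b=7)
Op 2: UPDATE b=18 (auto-commit; committed b=18)
Op 3: UPDATE d=30 (auto-commit; committed d=30)
Op 4: BEGIN: in_txn=True, pending={}
Op 5: UPDATE a=22 (pending; pending now {a=22})
Op 6: ROLLBACK: discarded pending ['a']; in_txn=False
Op 7: UPDATE d=8 (auto-commit; committed d=8)
Op 8: BEGIN: in_txn=True, pending={}
Op 9: UPDATE b=18 (pending; pending now {b=18})
Op 10: UPDATE d=18 (pending; pending now {b=18, d=18})
ROLLBACK at op 6 discards: ['a']

Answer: a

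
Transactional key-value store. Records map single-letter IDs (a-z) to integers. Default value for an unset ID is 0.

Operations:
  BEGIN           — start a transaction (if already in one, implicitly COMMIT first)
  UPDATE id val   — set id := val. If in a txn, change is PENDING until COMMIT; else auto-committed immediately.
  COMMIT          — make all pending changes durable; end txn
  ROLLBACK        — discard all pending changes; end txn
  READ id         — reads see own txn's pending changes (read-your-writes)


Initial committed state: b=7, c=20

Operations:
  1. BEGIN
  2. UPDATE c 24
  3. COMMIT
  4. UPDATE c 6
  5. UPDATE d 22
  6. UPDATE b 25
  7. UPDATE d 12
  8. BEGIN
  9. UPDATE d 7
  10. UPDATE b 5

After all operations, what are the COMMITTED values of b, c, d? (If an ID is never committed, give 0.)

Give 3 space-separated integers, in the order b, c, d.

Answer: 25 6 12

Derivation:
Initial committed: {b=7, c=20}
Op 1: BEGIN: in_txn=True, pending={}
Op 2: UPDATE c=24 (pending; pending now {c=24})
Op 3: COMMIT: merged ['c'] into committed; committed now {b=7, c=24}
Op 4: UPDATE c=6 (auto-commit; committed c=6)
Op 5: UPDATE d=22 (auto-commit; committed d=22)
Op 6: UPDATE b=25 (auto-commit; committed b=25)
Op 7: UPDATE d=12 (auto-commit; committed d=12)
Op 8: BEGIN: in_txn=True, pending={}
Op 9: UPDATE d=7 (pending; pending now {d=7})
Op 10: UPDATE b=5 (pending; pending now {b=5, d=7})
Final committed: {b=25, c=6, d=12}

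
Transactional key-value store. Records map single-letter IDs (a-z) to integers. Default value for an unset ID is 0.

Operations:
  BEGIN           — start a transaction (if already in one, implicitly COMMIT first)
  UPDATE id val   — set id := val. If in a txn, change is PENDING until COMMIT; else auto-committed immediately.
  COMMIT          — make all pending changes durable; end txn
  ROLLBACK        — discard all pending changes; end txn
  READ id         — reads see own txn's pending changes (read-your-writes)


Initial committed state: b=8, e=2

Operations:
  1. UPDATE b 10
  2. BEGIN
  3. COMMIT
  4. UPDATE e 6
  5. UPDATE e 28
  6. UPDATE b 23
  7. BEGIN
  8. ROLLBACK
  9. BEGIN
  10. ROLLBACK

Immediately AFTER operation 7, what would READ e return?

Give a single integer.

Answer: 28

Derivation:
Initial committed: {b=8, e=2}
Op 1: UPDATE b=10 (auto-commit; committed b=10)
Op 2: BEGIN: in_txn=True, pending={}
Op 3: COMMIT: merged [] into committed; committed now {b=10, e=2}
Op 4: UPDATE e=6 (auto-commit; committed e=6)
Op 5: UPDATE e=28 (auto-commit; committed e=28)
Op 6: UPDATE b=23 (auto-commit; committed b=23)
Op 7: BEGIN: in_txn=True, pending={}
After op 7: visible(e) = 28 (pending={}, committed={b=23, e=28})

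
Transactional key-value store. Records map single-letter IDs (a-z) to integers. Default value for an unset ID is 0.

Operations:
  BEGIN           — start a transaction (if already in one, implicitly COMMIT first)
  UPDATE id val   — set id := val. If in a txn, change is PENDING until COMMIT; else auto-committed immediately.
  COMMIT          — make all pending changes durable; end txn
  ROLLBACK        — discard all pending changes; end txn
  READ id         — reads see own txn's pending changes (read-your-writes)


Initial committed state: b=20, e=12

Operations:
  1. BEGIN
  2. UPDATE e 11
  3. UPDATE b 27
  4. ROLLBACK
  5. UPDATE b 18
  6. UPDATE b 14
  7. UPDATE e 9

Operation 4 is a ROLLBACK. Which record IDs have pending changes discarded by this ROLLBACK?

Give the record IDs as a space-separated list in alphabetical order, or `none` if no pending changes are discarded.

Answer: b e

Derivation:
Initial committed: {b=20, e=12}
Op 1: BEGIN: in_txn=True, pending={}
Op 2: UPDATE e=11 (pending; pending now {e=11})
Op 3: UPDATE b=27 (pending; pending now {b=27, e=11})
Op 4: ROLLBACK: discarded pending ['b', 'e']; in_txn=False
Op 5: UPDATE b=18 (auto-commit; committed b=18)
Op 6: UPDATE b=14 (auto-commit; committed b=14)
Op 7: UPDATE e=9 (auto-commit; committed e=9)
ROLLBACK at op 4 discards: ['b', 'e']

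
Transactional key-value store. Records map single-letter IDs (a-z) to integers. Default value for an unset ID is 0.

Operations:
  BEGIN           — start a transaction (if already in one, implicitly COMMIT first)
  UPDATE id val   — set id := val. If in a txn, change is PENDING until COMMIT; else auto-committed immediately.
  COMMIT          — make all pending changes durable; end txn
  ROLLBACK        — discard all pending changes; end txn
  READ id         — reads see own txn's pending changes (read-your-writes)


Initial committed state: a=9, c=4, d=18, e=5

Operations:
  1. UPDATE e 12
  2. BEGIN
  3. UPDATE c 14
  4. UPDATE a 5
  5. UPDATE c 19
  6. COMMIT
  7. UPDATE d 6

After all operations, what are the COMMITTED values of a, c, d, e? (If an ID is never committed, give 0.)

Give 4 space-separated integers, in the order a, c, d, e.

Answer: 5 19 6 12

Derivation:
Initial committed: {a=9, c=4, d=18, e=5}
Op 1: UPDATE e=12 (auto-commit; committed e=12)
Op 2: BEGIN: in_txn=True, pending={}
Op 3: UPDATE c=14 (pending; pending now {c=14})
Op 4: UPDATE a=5 (pending; pending now {a=5, c=14})
Op 5: UPDATE c=19 (pending; pending now {a=5, c=19})
Op 6: COMMIT: merged ['a', 'c'] into committed; committed now {a=5, c=19, d=18, e=12}
Op 7: UPDATE d=6 (auto-commit; committed d=6)
Final committed: {a=5, c=19, d=6, e=12}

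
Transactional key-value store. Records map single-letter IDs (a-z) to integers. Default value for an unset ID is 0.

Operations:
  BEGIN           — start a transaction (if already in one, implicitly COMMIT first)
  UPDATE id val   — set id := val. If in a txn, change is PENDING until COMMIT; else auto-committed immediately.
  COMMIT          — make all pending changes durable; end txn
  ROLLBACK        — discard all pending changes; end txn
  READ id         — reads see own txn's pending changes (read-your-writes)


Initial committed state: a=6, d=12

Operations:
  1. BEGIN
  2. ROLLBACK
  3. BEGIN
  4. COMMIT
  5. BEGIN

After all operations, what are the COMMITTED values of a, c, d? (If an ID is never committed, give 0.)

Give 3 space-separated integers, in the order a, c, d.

Initial committed: {a=6, d=12}
Op 1: BEGIN: in_txn=True, pending={}
Op 2: ROLLBACK: discarded pending []; in_txn=False
Op 3: BEGIN: in_txn=True, pending={}
Op 4: COMMIT: merged [] into committed; committed now {a=6, d=12}
Op 5: BEGIN: in_txn=True, pending={}
Final committed: {a=6, d=12}

Answer: 6 0 12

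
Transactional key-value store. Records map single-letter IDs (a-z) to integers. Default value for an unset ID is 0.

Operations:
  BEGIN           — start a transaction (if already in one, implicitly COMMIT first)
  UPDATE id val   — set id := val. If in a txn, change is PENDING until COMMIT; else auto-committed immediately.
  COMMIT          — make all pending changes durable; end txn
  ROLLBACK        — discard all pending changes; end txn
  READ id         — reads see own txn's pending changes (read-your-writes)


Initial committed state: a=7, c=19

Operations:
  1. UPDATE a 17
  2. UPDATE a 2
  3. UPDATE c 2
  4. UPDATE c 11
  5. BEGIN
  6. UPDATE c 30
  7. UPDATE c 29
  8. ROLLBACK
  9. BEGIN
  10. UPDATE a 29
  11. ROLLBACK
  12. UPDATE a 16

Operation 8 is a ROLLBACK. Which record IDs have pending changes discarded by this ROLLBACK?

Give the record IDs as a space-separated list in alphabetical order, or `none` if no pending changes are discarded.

Initial committed: {a=7, c=19}
Op 1: UPDATE a=17 (auto-commit; committed a=17)
Op 2: UPDATE a=2 (auto-commit; committed a=2)
Op 3: UPDATE c=2 (auto-commit; committed c=2)
Op 4: UPDATE c=11 (auto-commit; committed c=11)
Op 5: BEGIN: in_txn=True, pending={}
Op 6: UPDATE c=30 (pending; pending now {c=30})
Op 7: UPDATE c=29 (pending; pending now {c=29})
Op 8: ROLLBACK: discarded pending ['c']; in_txn=False
Op 9: BEGIN: in_txn=True, pending={}
Op 10: UPDATE a=29 (pending; pending now {a=29})
Op 11: ROLLBACK: discarded pending ['a']; in_txn=False
Op 12: UPDATE a=16 (auto-commit; committed a=16)
ROLLBACK at op 8 discards: ['c']

Answer: c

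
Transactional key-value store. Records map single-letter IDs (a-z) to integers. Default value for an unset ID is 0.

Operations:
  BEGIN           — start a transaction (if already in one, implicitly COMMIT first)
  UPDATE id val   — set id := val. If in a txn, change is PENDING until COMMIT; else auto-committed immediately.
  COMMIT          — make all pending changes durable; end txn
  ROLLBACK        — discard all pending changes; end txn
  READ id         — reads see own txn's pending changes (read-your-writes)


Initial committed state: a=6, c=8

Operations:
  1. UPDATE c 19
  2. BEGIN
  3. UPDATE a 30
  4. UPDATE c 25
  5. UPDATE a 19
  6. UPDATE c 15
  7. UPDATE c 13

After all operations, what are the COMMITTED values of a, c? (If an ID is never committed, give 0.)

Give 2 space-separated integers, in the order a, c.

Answer: 6 19

Derivation:
Initial committed: {a=6, c=8}
Op 1: UPDATE c=19 (auto-commit; committed c=19)
Op 2: BEGIN: in_txn=True, pending={}
Op 3: UPDATE a=30 (pending; pending now {a=30})
Op 4: UPDATE c=25 (pending; pending now {a=30, c=25})
Op 5: UPDATE a=19 (pending; pending now {a=19, c=25})
Op 6: UPDATE c=15 (pending; pending now {a=19, c=15})
Op 7: UPDATE c=13 (pending; pending now {a=19, c=13})
Final committed: {a=6, c=19}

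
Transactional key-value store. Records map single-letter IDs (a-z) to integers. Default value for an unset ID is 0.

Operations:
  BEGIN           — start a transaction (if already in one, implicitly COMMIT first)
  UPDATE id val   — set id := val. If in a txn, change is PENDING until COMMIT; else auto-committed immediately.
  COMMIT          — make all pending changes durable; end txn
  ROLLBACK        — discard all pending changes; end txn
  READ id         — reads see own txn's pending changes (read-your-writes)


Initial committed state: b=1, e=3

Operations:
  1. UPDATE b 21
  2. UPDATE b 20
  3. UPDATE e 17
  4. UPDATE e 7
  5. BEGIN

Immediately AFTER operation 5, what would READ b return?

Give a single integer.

Initial committed: {b=1, e=3}
Op 1: UPDATE b=21 (auto-commit; committed b=21)
Op 2: UPDATE b=20 (auto-commit; committed b=20)
Op 3: UPDATE e=17 (auto-commit; committed e=17)
Op 4: UPDATE e=7 (auto-commit; committed e=7)
Op 5: BEGIN: in_txn=True, pending={}
After op 5: visible(b) = 20 (pending={}, committed={b=20, e=7})

Answer: 20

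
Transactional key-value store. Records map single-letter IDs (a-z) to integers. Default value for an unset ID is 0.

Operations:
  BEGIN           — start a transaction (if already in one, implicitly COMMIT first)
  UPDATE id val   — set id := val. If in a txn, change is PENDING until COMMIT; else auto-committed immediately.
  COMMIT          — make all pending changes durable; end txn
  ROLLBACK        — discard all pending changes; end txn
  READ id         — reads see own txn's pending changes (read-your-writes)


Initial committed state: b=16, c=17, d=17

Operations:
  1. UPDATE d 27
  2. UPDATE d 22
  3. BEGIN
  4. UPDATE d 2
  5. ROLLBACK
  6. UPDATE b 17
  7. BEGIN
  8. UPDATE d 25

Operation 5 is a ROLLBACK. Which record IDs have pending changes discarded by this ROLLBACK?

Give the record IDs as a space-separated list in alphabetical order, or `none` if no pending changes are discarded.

Initial committed: {b=16, c=17, d=17}
Op 1: UPDATE d=27 (auto-commit; committed d=27)
Op 2: UPDATE d=22 (auto-commit; committed d=22)
Op 3: BEGIN: in_txn=True, pending={}
Op 4: UPDATE d=2 (pending; pending now {d=2})
Op 5: ROLLBACK: discarded pending ['d']; in_txn=False
Op 6: UPDATE b=17 (auto-commit; committed b=17)
Op 7: BEGIN: in_txn=True, pending={}
Op 8: UPDATE d=25 (pending; pending now {d=25})
ROLLBACK at op 5 discards: ['d']

Answer: d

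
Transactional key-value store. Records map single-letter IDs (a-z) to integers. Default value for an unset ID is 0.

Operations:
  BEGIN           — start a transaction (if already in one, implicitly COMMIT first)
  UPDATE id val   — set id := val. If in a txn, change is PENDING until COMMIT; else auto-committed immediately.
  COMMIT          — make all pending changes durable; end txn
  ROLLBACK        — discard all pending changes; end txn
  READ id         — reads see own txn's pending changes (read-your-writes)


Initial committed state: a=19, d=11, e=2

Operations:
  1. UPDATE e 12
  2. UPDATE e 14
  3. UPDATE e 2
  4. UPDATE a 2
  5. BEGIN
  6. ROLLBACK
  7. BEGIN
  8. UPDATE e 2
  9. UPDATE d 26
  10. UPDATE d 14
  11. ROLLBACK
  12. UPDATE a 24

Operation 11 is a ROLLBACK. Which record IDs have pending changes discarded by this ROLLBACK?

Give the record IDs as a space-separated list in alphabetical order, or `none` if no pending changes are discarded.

Initial committed: {a=19, d=11, e=2}
Op 1: UPDATE e=12 (auto-commit; committed e=12)
Op 2: UPDATE e=14 (auto-commit; committed e=14)
Op 3: UPDATE e=2 (auto-commit; committed e=2)
Op 4: UPDATE a=2 (auto-commit; committed a=2)
Op 5: BEGIN: in_txn=True, pending={}
Op 6: ROLLBACK: discarded pending []; in_txn=False
Op 7: BEGIN: in_txn=True, pending={}
Op 8: UPDATE e=2 (pending; pending now {e=2})
Op 9: UPDATE d=26 (pending; pending now {d=26, e=2})
Op 10: UPDATE d=14 (pending; pending now {d=14, e=2})
Op 11: ROLLBACK: discarded pending ['d', 'e']; in_txn=False
Op 12: UPDATE a=24 (auto-commit; committed a=24)
ROLLBACK at op 11 discards: ['d', 'e']

Answer: d e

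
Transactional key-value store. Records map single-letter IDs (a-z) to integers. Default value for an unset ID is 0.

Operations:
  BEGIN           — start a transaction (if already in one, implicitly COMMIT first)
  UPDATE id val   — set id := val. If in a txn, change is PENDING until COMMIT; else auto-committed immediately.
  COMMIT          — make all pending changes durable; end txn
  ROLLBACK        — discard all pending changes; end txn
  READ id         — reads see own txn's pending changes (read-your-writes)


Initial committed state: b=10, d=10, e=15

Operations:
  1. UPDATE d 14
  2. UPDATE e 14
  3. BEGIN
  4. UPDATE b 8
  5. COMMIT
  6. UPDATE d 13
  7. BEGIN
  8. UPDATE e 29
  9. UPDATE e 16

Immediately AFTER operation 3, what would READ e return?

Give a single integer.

Initial committed: {b=10, d=10, e=15}
Op 1: UPDATE d=14 (auto-commit; committed d=14)
Op 2: UPDATE e=14 (auto-commit; committed e=14)
Op 3: BEGIN: in_txn=True, pending={}
After op 3: visible(e) = 14 (pending={}, committed={b=10, d=14, e=14})

Answer: 14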